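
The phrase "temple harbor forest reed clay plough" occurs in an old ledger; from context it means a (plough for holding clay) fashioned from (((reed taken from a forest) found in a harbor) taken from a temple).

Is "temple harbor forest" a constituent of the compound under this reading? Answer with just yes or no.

no

The top-level split is [temple harbor forest reed] [clay plough]; the full structure is [[temple [harbor [forest reed]]] [clay plough]].
"temple harbor forest" straddles a constituent boundary, so it is not a single unit.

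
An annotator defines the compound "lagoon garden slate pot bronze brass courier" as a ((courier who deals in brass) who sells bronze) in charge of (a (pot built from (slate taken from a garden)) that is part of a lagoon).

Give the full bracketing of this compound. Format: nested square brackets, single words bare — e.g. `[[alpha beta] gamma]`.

[[lagoon [[garden slate] pot]] [bronze [brass courier]]]

Whole compound: head "courier" (specifically "bronze brass courier"), modifier "lagoon garden slate pot".
Within "lagoon garden slate pot", the head is "pot" (specifically "garden slate pot") and the modifier is "lagoon".
Within "garden slate pot", the head is "pot" and the modifier is "garden slate".
Within "garden slate", the head is "slate" and the modifier is "garden".
Within "bronze brass courier", the head is "courier" (specifically "brass courier") and the modifier is "bronze".
Within "brass courier", the head is "courier" and the modifier is "brass".
Putting it together: [[lagoon [[garden slate] pot]] [bronze [brass courier]]].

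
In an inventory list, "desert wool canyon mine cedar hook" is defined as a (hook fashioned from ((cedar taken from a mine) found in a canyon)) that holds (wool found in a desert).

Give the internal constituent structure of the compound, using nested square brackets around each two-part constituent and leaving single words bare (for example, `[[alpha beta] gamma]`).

At the top level: head "hook" (specifically "canyon mine cedar hook"); modifier "desert wool".
"desert wool" → head "wool", modifier "desert".
"canyon mine cedar hook" → head "hook", modifier "canyon mine cedar".
"canyon mine cedar" → head "cedar" (specifically "mine cedar"), modifier "canyon".
"mine cedar" → head "cedar", modifier "mine".
Putting it together: [[desert wool] [[canyon [mine cedar]] hook]].

[[desert wool] [[canyon [mine cedar]] hook]]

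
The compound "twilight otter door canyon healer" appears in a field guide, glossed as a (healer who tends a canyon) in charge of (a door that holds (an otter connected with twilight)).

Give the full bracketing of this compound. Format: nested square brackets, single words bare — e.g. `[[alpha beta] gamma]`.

[[[twilight otter] door] [canyon healer]]

Overall it is a kind of healer (specifically "canyon healer"); the modifier is "twilight otter door".
Within "twilight otter door", the head is "door" and the modifier is "twilight otter".
Within "twilight otter", the head is "otter" and the modifier is "twilight".
Within "canyon healer", the head is "healer" and the modifier is "canyon".
Putting it together: [[[twilight otter] door] [canyon healer]].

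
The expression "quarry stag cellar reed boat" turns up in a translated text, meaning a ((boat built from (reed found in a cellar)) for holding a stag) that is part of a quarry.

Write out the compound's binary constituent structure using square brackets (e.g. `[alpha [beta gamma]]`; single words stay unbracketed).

[quarry [stag [[cellar reed] boat]]]

The outermost head in the paraphrase is "boat" (specifically "stag cellar reed boat"), modified by "quarry".
Within "stag cellar reed boat", the head is "boat" (specifically "cellar reed boat") and the modifier is "stag".
Within "cellar reed boat", the head is "boat" and the modifier is "cellar reed".
Within "cellar reed", the head is "reed" and the modifier is "cellar".
So the structure is [quarry [stag [[cellar reed] boat]]].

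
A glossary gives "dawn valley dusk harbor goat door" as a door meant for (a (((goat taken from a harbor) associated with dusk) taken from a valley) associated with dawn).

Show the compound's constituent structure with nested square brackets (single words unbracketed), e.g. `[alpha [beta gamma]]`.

Whole compound: head "door", modifier "dawn valley dusk harbor goat".
"dawn valley dusk harbor goat" → head "goat" (specifically "valley dusk harbor goat"), modifier "dawn".
"valley dusk harbor goat" → head "goat" (specifically "dusk harbor goat"), modifier "valley".
"dusk harbor goat" → head "goat" (specifically "harbor goat"), modifier "dusk".
"harbor goat" → head "goat", modifier "harbor".
Assembled: [[dawn [valley [dusk [harbor goat]]]] door].

[[dawn [valley [dusk [harbor goat]]]] door]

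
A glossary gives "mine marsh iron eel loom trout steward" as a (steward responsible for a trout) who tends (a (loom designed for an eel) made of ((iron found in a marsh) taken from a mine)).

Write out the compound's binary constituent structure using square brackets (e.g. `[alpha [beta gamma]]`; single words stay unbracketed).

[[[mine [marsh iron]] [eel loom]] [trout steward]]

The outermost head in the paraphrase is "steward" (specifically "trout steward"), modified by "mine marsh iron eel loom".
Inside "mine marsh iron eel loom": head "loom" (specifically "eel loom"), modifier "mine marsh iron".
Inside "mine marsh iron": head "iron" (specifically "marsh iron"), modifier "mine".
Inside "marsh iron": head "iron", modifier "marsh".
Inside "eel loom": head "loom", modifier "eel".
Inside "trout steward": head "steward", modifier "trout".
Assembled: [[[mine [marsh iron]] [eel loom]] [trout steward]].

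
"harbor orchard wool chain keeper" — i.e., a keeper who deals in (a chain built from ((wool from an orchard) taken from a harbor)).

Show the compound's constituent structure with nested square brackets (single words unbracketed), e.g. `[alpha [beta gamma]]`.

[[[harbor [orchard wool]] chain] keeper]

At the top level: head "keeper"; modifier "harbor orchard wool chain".
"harbor orchard wool chain" → head "chain", modifier "harbor orchard wool".
"harbor orchard wool" → head "wool" (specifically "orchard wool"), modifier "harbor".
"orchard wool" → head "wool", modifier "orchard".
Assembled: [[[harbor [orchard wool]] chain] keeper].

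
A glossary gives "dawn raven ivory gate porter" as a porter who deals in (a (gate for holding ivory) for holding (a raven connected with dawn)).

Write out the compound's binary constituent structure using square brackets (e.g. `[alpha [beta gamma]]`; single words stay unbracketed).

[[[dawn raven] [ivory gate]] porter]

At the top level: head "porter"; modifier "dawn raven ivory gate".
"dawn raven ivory gate" → head "gate" (specifically "ivory gate"), modifier "dawn raven".
"dawn raven" → head "raven", modifier "dawn".
"ivory gate" → head "gate", modifier "ivory".
Putting it together: [[[dawn raven] [ivory gate]] porter].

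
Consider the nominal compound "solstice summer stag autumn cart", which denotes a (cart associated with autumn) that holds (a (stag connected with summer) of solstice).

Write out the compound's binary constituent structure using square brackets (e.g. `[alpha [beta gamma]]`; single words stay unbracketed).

Overall it is a kind of cart (specifically "autumn cart"); the modifier is "solstice summer stag".
Inside "solstice summer stag": head "stag" (specifically "summer stag"), modifier "solstice".
Inside "summer stag": head "stag", modifier "summer".
Inside "autumn cart": head "cart", modifier "autumn".
So the structure is [[solstice [summer stag]] [autumn cart]].

[[solstice [summer stag]] [autumn cart]]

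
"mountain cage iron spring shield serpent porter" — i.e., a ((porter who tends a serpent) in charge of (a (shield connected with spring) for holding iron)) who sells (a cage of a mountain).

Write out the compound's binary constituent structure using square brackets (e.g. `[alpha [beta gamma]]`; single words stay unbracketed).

[[mountain cage] [[iron [spring shield]] [serpent porter]]]

Whole compound: head "porter" (specifically "iron spring shield serpent porter"), modifier "mountain cage".
Inside "mountain cage": head "cage", modifier "mountain".
Inside "iron spring shield serpent porter": head "porter" (specifically "serpent porter"), modifier "iron spring shield".
Inside "iron spring shield": head "shield" (specifically "spring shield"), modifier "iron".
Inside "spring shield": head "shield", modifier "spring".
Inside "serpent porter": head "porter", modifier "serpent".
So the structure is [[mountain cage] [[iron [spring shield]] [serpent porter]]].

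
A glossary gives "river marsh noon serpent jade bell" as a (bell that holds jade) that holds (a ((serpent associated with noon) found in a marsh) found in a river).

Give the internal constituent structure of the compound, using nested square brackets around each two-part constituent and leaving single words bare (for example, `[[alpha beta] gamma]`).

Overall it is a kind of bell (specifically "jade bell"); the modifier is "river marsh noon serpent".
Within "river marsh noon serpent", the head is "serpent" (specifically "marsh noon serpent") and the modifier is "river".
Within "marsh noon serpent", the head is "serpent" (specifically "noon serpent") and the modifier is "marsh".
Within "noon serpent", the head is "serpent" and the modifier is "noon".
Within "jade bell", the head is "bell" and the modifier is "jade".
Assembled: [[river [marsh [noon serpent]]] [jade bell]].

[[river [marsh [noon serpent]]] [jade bell]]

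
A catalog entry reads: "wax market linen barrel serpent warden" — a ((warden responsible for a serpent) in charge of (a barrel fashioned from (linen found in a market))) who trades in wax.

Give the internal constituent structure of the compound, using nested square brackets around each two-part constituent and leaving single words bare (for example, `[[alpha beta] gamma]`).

[wax [[[market linen] barrel] [serpent warden]]]

The outermost head in the paraphrase is "warden" (specifically "market linen barrel serpent warden"), modified by "wax".
Inside "market linen barrel serpent warden": head "warden" (specifically "serpent warden"), modifier "market linen barrel".
Inside "market linen barrel": head "barrel", modifier "market linen".
Inside "market linen": head "linen", modifier "market".
Inside "serpent warden": head "warden", modifier "serpent".
Putting it together: [wax [[[market linen] barrel] [serpent warden]]].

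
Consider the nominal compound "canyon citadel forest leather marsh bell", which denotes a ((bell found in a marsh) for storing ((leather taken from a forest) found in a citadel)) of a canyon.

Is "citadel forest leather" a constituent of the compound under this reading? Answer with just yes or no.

yes

The paraphrase groups the words so that "citadel forest leather" is one unit: it corresponds to a single parenthesized sub-phrase.
The full structure is [canyon [[citadel [forest leather]] [marsh bell]]], in which [citadel forest leather] is a constituent.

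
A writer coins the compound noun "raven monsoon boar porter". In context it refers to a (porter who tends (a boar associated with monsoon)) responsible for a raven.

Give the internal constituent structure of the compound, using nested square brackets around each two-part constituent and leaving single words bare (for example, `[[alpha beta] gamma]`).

Overall it is a kind of porter (specifically "monsoon boar porter"); the modifier is "raven".
Within "monsoon boar porter", the head is "porter" and the modifier is "monsoon boar".
Within "monsoon boar", the head is "boar" and the modifier is "monsoon".
Putting it together: [raven [[monsoon boar] porter]].

[raven [[monsoon boar] porter]]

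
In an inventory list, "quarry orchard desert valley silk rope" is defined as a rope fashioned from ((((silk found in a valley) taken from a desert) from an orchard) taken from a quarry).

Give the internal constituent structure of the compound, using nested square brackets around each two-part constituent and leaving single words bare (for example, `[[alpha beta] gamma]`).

Overall it is a kind of rope; the modifier is "quarry orchard desert valley silk".
"quarry orchard desert valley silk" → head "silk" (specifically "orchard desert valley silk"), modifier "quarry".
"orchard desert valley silk" → head "silk" (specifically "desert valley silk"), modifier "orchard".
"desert valley silk" → head "silk" (specifically "valley silk"), modifier "desert".
"valley silk" → head "silk", modifier "valley".
So the structure is [[quarry [orchard [desert [valley silk]]]] rope].

[[quarry [orchard [desert [valley silk]]]] rope]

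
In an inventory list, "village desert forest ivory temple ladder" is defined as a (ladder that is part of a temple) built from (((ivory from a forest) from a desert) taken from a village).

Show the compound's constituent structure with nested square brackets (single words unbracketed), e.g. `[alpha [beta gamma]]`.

The outermost head in the paraphrase is "ladder" (specifically "temple ladder"), modified by "village desert forest ivory".
Within "village desert forest ivory", the head is "ivory" (specifically "desert forest ivory") and the modifier is "village".
Within "desert forest ivory", the head is "ivory" (specifically "forest ivory") and the modifier is "desert".
Within "forest ivory", the head is "ivory" and the modifier is "forest".
Within "temple ladder", the head is "ladder" and the modifier is "temple".
Assembled: [[village [desert [forest ivory]]] [temple ladder]].

[[village [desert [forest ivory]]] [temple ladder]]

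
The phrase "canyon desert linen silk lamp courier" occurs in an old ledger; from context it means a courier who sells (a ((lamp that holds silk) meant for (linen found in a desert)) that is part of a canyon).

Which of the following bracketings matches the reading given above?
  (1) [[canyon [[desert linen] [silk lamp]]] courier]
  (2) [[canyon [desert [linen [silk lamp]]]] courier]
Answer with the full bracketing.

[[canyon [[desert linen] [silk lamp]]] courier]

The paraphrase's head is the "courier" part ("courier"); its modifier is "canyon desert linen silk lamp".
That top-level split, carried through the inner groups, gives [[canyon [[desert linen] [silk lamp]]] courier].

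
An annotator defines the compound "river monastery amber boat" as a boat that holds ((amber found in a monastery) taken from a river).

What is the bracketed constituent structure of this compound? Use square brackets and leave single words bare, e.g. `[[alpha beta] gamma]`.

Overall it is a kind of boat; the modifier is "river monastery amber".
Within "river monastery amber", the head is "amber" (specifically "monastery amber") and the modifier is "river".
Within "monastery amber", the head is "amber" and the modifier is "monastery".
Putting it together: [[river [monastery amber]] boat].

[[river [monastery amber]] boat]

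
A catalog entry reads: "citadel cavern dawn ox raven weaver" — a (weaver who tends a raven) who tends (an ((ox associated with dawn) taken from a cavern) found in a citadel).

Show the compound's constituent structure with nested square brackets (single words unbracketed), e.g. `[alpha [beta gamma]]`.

[[citadel [cavern [dawn ox]]] [raven weaver]]

At the top level: head "weaver" (specifically "raven weaver"); modifier "citadel cavern dawn ox".
Inside "citadel cavern dawn ox": head "ox" (specifically "cavern dawn ox"), modifier "citadel".
Inside "cavern dawn ox": head "ox" (specifically "dawn ox"), modifier "cavern".
Inside "dawn ox": head "ox", modifier "dawn".
Inside "raven weaver": head "weaver", modifier "raven".
Putting it together: [[citadel [cavern [dawn ox]]] [raven weaver]].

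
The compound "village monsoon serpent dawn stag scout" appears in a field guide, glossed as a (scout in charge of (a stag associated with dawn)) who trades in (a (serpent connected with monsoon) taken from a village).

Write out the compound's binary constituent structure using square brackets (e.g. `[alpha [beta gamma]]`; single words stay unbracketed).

At the top level: head "scout" (specifically "dawn stag scout"); modifier "village monsoon serpent".
"village monsoon serpent" → head "serpent" (specifically "monsoon serpent"), modifier "village".
"monsoon serpent" → head "serpent", modifier "monsoon".
"dawn stag scout" → head "scout", modifier "dawn stag".
"dawn stag" → head "stag", modifier "dawn".
So the structure is [[village [monsoon serpent]] [[dawn stag] scout]].

[[village [monsoon serpent]] [[dawn stag] scout]]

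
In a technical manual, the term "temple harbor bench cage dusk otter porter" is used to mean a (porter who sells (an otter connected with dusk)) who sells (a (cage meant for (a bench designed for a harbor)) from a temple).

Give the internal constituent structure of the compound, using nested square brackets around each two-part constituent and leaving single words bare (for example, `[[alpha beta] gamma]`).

[[temple [[harbor bench] cage]] [[dusk otter] porter]]

Overall it is a kind of porter (specifically "dusk otter porter"); the modifier is "temple harbor bench cage".
Within "temple harbor bench cage", the head is "cage" (specifically "harbor bench cage") and the modifier is "temple".
Within "harbor bench cage", the head is "cage" and the modifier is "harbor bench".
Within "harbor bench", the head is "bench" and the modifier is "harbor".
Within "dusk otter porter", the head is "porter" and the modifier is "dusk otter".
Within "dusk otter", the head is "otter" and the modifier is "dusk".
So the structure is [[temple [[harbor bench] cage]] [[dusk otter] porter]].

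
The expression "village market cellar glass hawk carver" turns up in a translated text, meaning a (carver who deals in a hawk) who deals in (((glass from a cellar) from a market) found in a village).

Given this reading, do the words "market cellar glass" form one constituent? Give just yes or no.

The paraphrase groups the words so that "market cellar glass" is one unit: it corresponds to a single parenthesized sub-phrase.
The full structure is [[village [market [cellar glass]]] [hawk carver]], in which [market cellar glass] is a constituent.

yes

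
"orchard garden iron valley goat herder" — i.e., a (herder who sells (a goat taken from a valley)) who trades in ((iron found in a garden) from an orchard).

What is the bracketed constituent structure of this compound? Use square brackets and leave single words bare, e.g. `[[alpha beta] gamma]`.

[[orchard [garden iron]] [[valley goat] herder]]

The outermost head in the paraphrase is "herder" (specifically "valley goat herder"), modified by "orchard garden iron".
"orchard garden iron" → head "iron" (specifically "garden iron"), modifier "orchard".
"garden iron" → head "iron", modifier "garden".
"valley goat herder" → head "herder", modifier "valley goat".
"valley goat" → head "goat", modifier "valley".
So the structure is [[orchard [garden iron]] [[valley goat] herder]].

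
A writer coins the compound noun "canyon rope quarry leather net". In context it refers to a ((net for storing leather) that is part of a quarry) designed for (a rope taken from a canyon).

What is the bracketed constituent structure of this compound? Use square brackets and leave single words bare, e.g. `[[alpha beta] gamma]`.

[[canyon rope] [quarry [leather net]]]

The outermost head in the paraphrase is "net" (specifically "quarry leather net"), modified by "canyon rope".
Inside "canyon rope": head "rope", modifier "canyon".
Inside "quarry leather net": head "net" (specifically "leather net"), modifier "quarry".
Inside "leather net": head "net", modifier "leather".
Assembled: [[canyon rope] [quarry [leather net]]].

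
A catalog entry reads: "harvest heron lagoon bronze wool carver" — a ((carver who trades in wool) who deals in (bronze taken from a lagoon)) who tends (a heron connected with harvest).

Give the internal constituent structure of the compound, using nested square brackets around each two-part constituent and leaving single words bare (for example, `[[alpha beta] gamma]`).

At the top level: head "carver" (specifically "lagoon bronze wool carver"); modifier "harvest heron".
Inside "harvest heron": head "heron", modifier "harvest".
Inside "lagoon bronze wool carver": head "carver" (specifically "wool carver"), modifier "lagoon bronze".
Inside "lagoon bronze": head "bronze", modifier "lagoon".
Inside "wool carver": head "carver", modifier "wool".
So the structure is [[harvest heron] [[lagoon bronze] [wool carver]]].

[[harvest heron] [[lagoon bronze] [wool carver]]]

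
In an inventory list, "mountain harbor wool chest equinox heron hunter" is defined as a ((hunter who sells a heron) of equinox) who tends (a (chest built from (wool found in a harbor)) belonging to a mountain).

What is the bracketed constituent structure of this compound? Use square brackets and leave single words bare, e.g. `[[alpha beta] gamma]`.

The outermost head in the paraphrase is "hunter" (specifically "equinox heron hunter"), modified by "mountain harbor wool chest".
Inside "mountain harbor wool chest": head "chest" (specifically "harbor wool chest"), modifier "mountain".
Inside "harbor wool chest": head "chest", modifier "harbor wool".
Inside "harbor wool": head "wool", modifier "harbor".
Inside "equinox heron hunter": head "hunter" (specifically "heron hunter"), modifier "equinox".
Inside "heron hunter": head "hunter", modifier "heron".
So the structure is [[mountain [[harbor wool] chest]] [equinox [heron hunter]]].

[[mountain [[harbor wool] chest]] [equinox [heron hunter]]]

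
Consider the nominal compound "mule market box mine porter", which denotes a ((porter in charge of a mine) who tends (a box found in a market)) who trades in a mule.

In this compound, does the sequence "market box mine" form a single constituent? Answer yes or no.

The top-level split is [mule] [market box mine porter]; the full structure is [mule [[market box] [mine porter]]].
"market box mine" straddles a constituent boundary, so it is not a single unit.

no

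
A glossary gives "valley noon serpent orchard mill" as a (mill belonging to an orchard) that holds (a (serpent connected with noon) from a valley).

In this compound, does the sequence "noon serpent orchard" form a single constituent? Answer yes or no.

The top-level split is [valley noon serpent] [orchard mill]; the full structure is [[valley [noon serpent]] [orchard mill]].
"noon serpent orchard" straddles a constituent boundary, so it is not a single unit.

no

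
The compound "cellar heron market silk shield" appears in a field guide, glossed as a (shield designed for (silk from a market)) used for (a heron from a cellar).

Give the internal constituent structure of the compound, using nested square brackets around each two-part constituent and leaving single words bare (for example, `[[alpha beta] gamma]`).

Overall it is a kind of shield (specifically "market silk shield"); the modifier is "cellar heron".
Inside "cellar heron": head "heron", modifier "cellar".
Inside "market silk shield": head "shield", modifier "market silk".
Inside "market silk": head "silk", modifier "market".
Putting it together: [[cellar heron] [[market silk] shield]].

[[cellar heron] [[market silk] shield]]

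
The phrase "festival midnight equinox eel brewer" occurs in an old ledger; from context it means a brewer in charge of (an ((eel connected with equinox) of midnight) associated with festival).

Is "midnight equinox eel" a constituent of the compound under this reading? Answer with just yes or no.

yes

The paraphrase groups the words so that "midnight equinox eel" is one unit: it corresponds to a single parenthesized sub-phrase.
The full structure is [[festival [midnight [equinox eel]]] brewer], in which [midnight equinox eel] is a constituent.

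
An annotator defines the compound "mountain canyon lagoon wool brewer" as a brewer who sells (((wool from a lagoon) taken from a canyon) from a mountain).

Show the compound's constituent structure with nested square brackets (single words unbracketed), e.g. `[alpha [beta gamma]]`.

Whole compound: head "brewer", modifier "mountain canyon lagoon wool".
Within "mountain canyon lagoon wool", the head is "wool" (specifically "canyon lagoon wool") and the modifier is "mountain".
Within "canyon lagoon wool", the head is "wool" (specifically "lagoon wool") and the modifier is "canyon".
Within "lagoon wool", the head is "wool" and the modifier is "lagoon".
Putting it together: [[mountain [canyon [lagoon wool]]] brewer].

[[mountain [canyon [lagoon wool]]] brewer]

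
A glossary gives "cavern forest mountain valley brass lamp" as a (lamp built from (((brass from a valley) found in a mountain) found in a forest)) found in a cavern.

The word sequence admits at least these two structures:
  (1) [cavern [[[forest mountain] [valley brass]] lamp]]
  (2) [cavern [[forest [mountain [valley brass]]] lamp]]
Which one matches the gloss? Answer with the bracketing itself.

The paraphrase's head is the "lamp" part ("forest mountain valley brass lamp"); its modifier is "cavern".
That top-level split, carried through the inner groups, gives [cavern [[forest [mountain [valley brass]]] lamp]].

[cavern [[forest [mountain [valley brass]]] lamp]]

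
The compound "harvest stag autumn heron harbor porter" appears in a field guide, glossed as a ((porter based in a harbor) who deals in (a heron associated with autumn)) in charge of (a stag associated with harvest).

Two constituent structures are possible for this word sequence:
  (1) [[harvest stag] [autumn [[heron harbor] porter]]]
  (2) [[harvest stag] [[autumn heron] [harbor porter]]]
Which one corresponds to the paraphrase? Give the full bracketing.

[[harvest stag] [[autumn heron] [harbor porter]]]

The paraphrase's head is the "porter" part ("autumn heron harbor porter"); its modifier is "harvest stag".
That top-level split, carried through the inner groups, gives [[harvest stag] [[autumn heron] [harbor porter]]].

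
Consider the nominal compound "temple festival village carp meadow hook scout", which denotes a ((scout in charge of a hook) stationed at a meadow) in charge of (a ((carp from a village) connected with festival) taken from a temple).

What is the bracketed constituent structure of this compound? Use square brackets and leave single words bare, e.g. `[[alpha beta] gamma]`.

At the top level: head "scout" (specifically "meadow hook scout"); modifier "temple festival village carp".
"temple festival village carp" → head "carp" (specifically "festival village carp"), modifier "temple".
"festival village carp" → head "carp" (specifically "village carp"), modifier "festival".
"village carp" → head "carp", modifier "village".
"meadow hook scout" → head "scout" (specifically "hook scout"), modifier "meadow".
"hook scout" → head "scout", modifier "hook".
Assembled: [[temple [festival [village carp]]] [meadow [hook scout]]].

[[temple [festival [village carp]]] [meadow [hook scout]]]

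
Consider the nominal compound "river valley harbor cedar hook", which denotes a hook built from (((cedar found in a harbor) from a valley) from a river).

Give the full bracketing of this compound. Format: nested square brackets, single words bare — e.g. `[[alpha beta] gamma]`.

Overall it is a kind of hook; the modifier is "river valley harbor cedar".
"river valley harbor cedar" → head "cedar" (specifically "valley harbor cedar"), modifier "river".
"valley harbor cedar" → head "cedar" (specifically "harbor cedar"), modifier "valley".
"harbor cedar" → head "cedar", modifier "harbor".
So the structure is [[river [valley [harbor cedar]]] hook].

[[river [valley [harbor cedar]]] hook]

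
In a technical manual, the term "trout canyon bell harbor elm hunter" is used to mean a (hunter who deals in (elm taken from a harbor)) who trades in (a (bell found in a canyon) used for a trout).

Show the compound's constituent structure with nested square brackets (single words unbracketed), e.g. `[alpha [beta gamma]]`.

Whole compound: head "hunter" (specifically "harbor elm hunter"), modifier "trout canyon bell".
"trout canyon bell" → head "bell" (specifically "canyon bell"), modifier "trout".
"canyon bell" → head "bell", modifier "canyon".
"harbor elm hunter" → head "hunter", modifier "harbor elm".
"harbor elm" → head "elm", modifier "harbor".
Assembled: [[trout [canyon bell]] [[harbor elm] hunter]].

[[trout [canyon bell]] [[harbor elm] hunter]]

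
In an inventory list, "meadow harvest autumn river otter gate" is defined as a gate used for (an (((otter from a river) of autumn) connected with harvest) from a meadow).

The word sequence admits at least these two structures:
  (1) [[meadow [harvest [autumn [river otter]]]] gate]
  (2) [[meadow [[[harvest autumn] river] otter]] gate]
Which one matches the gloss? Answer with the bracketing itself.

[[meadow [harvest [autumn [river otter]]]] gate]

The paraphrase's head is the "gate" part ("gate"); its modifier is "meadow harvest autumn river otter".
That top-level split, carried through the inner groups, gives [[meadow [harvest [autumn [river otter]]]] gate].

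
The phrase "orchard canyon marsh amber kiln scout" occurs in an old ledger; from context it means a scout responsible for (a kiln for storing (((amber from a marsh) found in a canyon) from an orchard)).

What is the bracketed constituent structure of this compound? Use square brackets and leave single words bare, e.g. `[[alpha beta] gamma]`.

[[[orchard [canyon [marsh amber]]] kiln] scout]

At the top level: head "scout"; modifier "orchard canyon marsh amber kiln".
Within "orchard canyon marsh amber kiln", the head is "kiln" and the modifier is "orchard canyon marsh amber".
Within "orchard canyon marsh amber", the head is "amber" (specifically "canyon marsh amber") and the modifier is "orchard".
Within "canyon marsh amber", the head is "amber" (specifically "marsh amber") and the modifier is "canyon".
Within "marsh amber", the head is "amber" and the modifier is "marsh".
So the structure is [[[orchard [canyon [marsh amber]]] kiln] scout].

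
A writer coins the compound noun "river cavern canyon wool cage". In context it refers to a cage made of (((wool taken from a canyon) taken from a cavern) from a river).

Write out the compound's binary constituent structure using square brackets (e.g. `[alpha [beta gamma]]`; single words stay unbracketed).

[[river [cavern [canyon wool]]] cage]

Whole compound: head "cage", modifier "river cavern canyon wool".
"river cavern canyon wool" → head "wool" (specifically "cavern canyon wool"), modifier "river".
"cavern canyon wool" → head "wool" (specifically "canyon wool"), modifier "cavern".
"canyon wool" → head "wool", modifier "canyon".
Putting it together: [[river [cavern [canyon wool]]] cage].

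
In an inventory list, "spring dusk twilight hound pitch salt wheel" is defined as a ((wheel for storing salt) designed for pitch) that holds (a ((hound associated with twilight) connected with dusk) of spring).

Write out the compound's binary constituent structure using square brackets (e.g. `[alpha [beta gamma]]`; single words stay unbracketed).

[[spring [dusk [twilight hound]]] [pitch [salt wheel]]]

At the top level: head "wheel" (specifically "pitch salt wheel"); modifier "spring dusk twilight hound".
"spring dusk twilight hound" → head "hound" (specifically "dusk twilight hound"), modifier "spring".
"dusk twilight hound" → head "hound" (specifically "twilight hound"), modifier "dusk".
"twilight hound" → head "hound", modifier "twilight".
"pitch salt wheel" → head "wheel" (specifically "salt wheel"), modifier "pitch".
"salt wheel" → head "wheel", modifier "salt".
Putting it together: [[spring [dusk [twilight hound]]] [pitch [salt wheel]]].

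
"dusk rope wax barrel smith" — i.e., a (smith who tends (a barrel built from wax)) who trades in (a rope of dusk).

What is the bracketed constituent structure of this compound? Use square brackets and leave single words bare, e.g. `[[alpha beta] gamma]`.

[[dusk rope] [[wax barrel] smith]]

Overall it is a kind of smith (specifically "wax barrel smith"); the modifier is "dusk rope".
Inside "dusk rope": head "rope", modifier "dusk".
Inside "wax barrel smith": head "smith", modifier "wax barrel".
Inside "wax barrel": head "barrel", modifier "wax".
Putting it together: [[dusk rope] [[wax barrel] smith]].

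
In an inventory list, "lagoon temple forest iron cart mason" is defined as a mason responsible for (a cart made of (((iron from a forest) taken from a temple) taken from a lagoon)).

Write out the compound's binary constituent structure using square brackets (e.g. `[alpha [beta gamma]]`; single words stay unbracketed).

[[[lagoon [temple [forest iron]]] cart] mason]

Overall it is a kind of mason; the modifier is "lagoon temple forest iron cart".
Inside "lagoon temple forest iron cart": head "cart", modifier "lagoon temple forest iron".
Inside "lagoon temple forest iron": head "iron" (specifically "temple forest iron"), modifier "lagoon".
Inside "temple forest iron": head "iron" (specifically "forest iron"), modifier "temple".
Inside "forest iron": head "iron", modifier "forest".
Putting it together: [[[lagoon [temple [forest iron]]] cart] mason].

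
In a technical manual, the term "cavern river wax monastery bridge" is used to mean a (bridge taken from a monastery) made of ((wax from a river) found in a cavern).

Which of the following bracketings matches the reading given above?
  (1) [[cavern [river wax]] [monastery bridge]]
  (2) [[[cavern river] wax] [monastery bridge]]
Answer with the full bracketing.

[[cavern [river wax]] [monastery bridge]]

The paraphrase's head is the "bridge" part ("monastery bridge"); its modifier is "cavern river wax".
That top-level split, carried through the inner groups, gives [[cavern [river wax]] [monastery bridge]].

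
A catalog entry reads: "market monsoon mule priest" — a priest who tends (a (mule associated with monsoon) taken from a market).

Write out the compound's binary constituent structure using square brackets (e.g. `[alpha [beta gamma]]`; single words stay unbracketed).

At the top level: head "priest"; modifier "market monsoon mule".
Inside "market monsoon mule": head "mule" (specifically "monsoon mule"), modifier "market".
Inside "monsoon mule": head "mule", modifier "monsoon".
Putting it together: [[market [monsoon mule]] priest].

[[market [monsoon mule]] priest]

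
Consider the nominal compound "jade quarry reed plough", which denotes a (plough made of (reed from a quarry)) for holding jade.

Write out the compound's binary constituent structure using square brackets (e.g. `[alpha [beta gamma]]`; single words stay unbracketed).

[jade [[quarry reed] plough]]

At the top level: head "plough" (specifically "quarry reed plough"); modifier "jade".
Inside "quarry reed plough": head "plough", modifier "quarry reed".
Inside "quarry reed": head "reed", modifier "quarry".
Putting it together: [jade [[quarry reed] plough]].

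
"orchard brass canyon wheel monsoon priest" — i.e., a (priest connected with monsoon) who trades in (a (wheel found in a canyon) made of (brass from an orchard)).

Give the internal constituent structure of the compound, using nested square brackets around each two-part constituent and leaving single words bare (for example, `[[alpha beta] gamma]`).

[[[orchard brass] [canyon wheel]] [monsoon priest]]

Whole compound: head "priest" (specifically "monsoon priest"), modifier "orchard brass canyon wheel".
Within "orchard brass canyon wheel", the head is "wheel" (specifically "canyon wheel") and the modifier is "orchard brass".
Within "orchard brass", the head is "brass" and the modifier is "orchard".
Within "canyon wheel", the head is "wheel" and the modifier is "canyon".
Within "monsoon priest", the head is "priest" and the modifier is "monsoon".
Assembled: [[[orchard brass] [canyon wheel]] [monsoon priest]].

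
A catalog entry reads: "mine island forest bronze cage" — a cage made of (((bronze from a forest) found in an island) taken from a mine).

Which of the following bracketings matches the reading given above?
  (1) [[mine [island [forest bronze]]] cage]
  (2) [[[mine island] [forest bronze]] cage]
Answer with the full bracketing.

[[mine [island [forest bronze]]] cage]

The paraphrase's head is the "cage" part ("cage"); its modifier is "mine island forest bronze".
That top-level split, carried through the inner groups, gives [[mine [island [forest bronze]]] cage].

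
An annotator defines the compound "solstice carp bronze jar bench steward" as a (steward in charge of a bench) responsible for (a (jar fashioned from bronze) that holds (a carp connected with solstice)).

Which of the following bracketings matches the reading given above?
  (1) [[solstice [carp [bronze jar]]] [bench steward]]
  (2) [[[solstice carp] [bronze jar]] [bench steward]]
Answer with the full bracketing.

[[[solstice carp] [bronze jar]] [bench steward]]

The paraphrase's head is the "steward" part ("bench steward"); its modifier is "solstice carp bronze jar".
That top-level split, carried through the inner groups, gives [[[solstice carp] [bronze jar]] [bench steward]].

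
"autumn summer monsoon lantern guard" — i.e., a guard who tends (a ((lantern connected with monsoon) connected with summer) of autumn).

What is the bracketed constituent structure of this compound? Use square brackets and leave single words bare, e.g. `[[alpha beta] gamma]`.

At the top level: head "guard"; modifier "autumn summer monsoon lantern".
"autumn summer monsoon lantern" → head "lantern" (specifically "summer monsoon lantern"), modifier "autumn".
"summer monsoon lantern" → head "lantern" (specifically "monsoon lantern"), modifier "summer".
"monsoon lantern" → head "lantern", modifier "monsoon".
Putting it together: [[autumn [summer [monsoon lantern]]] guard].

[[autumn [summer [monsoon lantern]]] guard]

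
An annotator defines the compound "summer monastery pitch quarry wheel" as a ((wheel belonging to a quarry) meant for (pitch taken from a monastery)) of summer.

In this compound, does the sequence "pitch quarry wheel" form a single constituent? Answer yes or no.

The top-level split is [summer] [monastery pitch quarry wheel]; the full structure is [summer [[monastery pitch] [quarry wheel]]].
"pitch quarry wheel" straddles a constituent boundary, so it is not a single unit.

no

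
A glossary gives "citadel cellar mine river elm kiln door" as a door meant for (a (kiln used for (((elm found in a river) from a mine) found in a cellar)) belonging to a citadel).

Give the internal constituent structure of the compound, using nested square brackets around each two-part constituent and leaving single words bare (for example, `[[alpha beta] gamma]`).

[[citadel [[cellar [mine [river elm]]] kiln]] door]

At the top level: head "door"; modifier "citadel cellar mine river elm kiln".
Within "citadel cellar mine river elm kiln", the head is "kiln" (specifically "cellar mine river elm kiln") and the modifier is "citadel".
Within "cellar mine river elm kiln", the head is "kiln" and the modifier is "cellar mine river elm".
Within "cellar mine river elm", the head is "elm" (specifically "mine river elm") and the modifier is "cellar".
Within "mine river elm", the head is "elm" (specifically "river elm") and the modifier is "mine".
Within "river elm", the head is "elm" and the modifier is "river".
So the structure is [[citadel [[cellar [mine [river elm]]] kiln]] door].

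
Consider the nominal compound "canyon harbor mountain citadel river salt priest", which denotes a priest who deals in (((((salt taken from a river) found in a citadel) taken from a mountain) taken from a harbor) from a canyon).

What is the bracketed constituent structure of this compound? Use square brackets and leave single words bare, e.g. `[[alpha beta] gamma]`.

[[canyon [harbor [mountain [citadel [river salt]]]]] priest]

The outermost head in the paraphrase is "priest", modified by "canyon harbor mountain citadel river salt".
Within "canyon harbor mountain citadel river salt", the head is "salt" (specifically "harbor mountain citadel river salt") and the modifier is "canyon".
Within "harbor mountain citadel river salt", the head is "salt" (specifically "mountain citadel river salt") and the modifier is "harbor".
Within "mountain citadel river salt", the head is "salt" (specifically "citadel river salt") and the modifier is "mountain".
Within "citadel river salt", the head is "salt" (specifically "river salt") and the modifier is "citadel".
Within "river salt", the head is "salt" and the modifier is "river".
So the structure is [[canyon [harbor [mountain [citadel [river salt]]]]] priest].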